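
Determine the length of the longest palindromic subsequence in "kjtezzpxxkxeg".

One longest palindromic subsequence is exkxe (positions 4,8,10,11,12); it reads the same forward and backward, and the interval DP gives dp[1][13] = 5.

5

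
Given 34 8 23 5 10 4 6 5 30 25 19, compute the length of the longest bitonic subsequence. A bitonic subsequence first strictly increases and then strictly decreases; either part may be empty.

Let inc[i] be the LIS ending at i and dec[i] the longest strictly decreasing subsequence starting at i. inc = [1, 1, 2, 1, 2, 1, 2, 2, 3, 3, 3], dec = [5, 3, 4, 2, 3, 1, 2, 1, 3, 2, 1].
max_i inc[i]+dec[i]−1 = 5, with one witness 34, 23, 10, 6, 5.

5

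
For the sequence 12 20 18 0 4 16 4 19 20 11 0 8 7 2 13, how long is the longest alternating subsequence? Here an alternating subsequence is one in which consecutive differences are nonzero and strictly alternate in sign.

A longest alternating subsequence is 12, 20, 0, 16, 4, 19, 0, 8, 7, 13 (positions 1,2,4,6,7,8,11,12,13,15); its 9 consecutive differences strictly alternate in sign, and length 10 is optimal.

10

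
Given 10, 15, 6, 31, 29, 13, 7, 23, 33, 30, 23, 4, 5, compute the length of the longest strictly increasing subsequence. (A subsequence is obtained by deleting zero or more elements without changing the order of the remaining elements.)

One longest increasing subsequence is 10, 15, 31, 33 (positions 1,2,4,9), of length 4; no longer one exists.

4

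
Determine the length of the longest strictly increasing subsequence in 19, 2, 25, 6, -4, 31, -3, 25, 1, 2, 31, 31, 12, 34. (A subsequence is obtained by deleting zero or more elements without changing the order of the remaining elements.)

6

Scanning left to right, the best length ending at each element is: 19→1, 2→1, 25→2, 6→2, -4→1, 31→3, -3→2, 25→3, 1→3, 2→4, 31→5, 31→5, 12→5, 34→6.
So the longest increasing subsequence has length 6, e.g. -4, -3, 1, 2, 31, 34.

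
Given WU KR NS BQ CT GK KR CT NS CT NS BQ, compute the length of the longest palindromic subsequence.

5

Using dp[i][j] = 2 + dp[i+1][j−1] if the ends match, else max(dp[i+1][j], dp[i][j−1]):
dp[1][12] = 5. A witness is BQ NS CT NS BQ at positions 4,9,10,11,12.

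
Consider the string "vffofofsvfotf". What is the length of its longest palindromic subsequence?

7

One longest palindromic subsequence is fofvfof (positions 2,6,7,9,10,11,13); it reads the same forward and backward, and the interval DP gives dp[1][13] = 7.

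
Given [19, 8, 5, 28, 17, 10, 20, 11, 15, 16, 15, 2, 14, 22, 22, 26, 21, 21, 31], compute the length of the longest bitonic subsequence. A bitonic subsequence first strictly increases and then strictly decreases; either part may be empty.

8

Let inc[i] be the LIS ending at i and dec[i] the longest strictly decreasing subsequence starting at i. inc = [1, 1, 1, 2, 2, 2, 3, 3, 4, 5, 4, 1, 4, 6, 6, 7, 6, 6, 8], dec = [5, 3, 2, 5, 4, 2, 4, 2, 2, 3, 2, 1, 1, 2, 2, 2, 1, 1, 1].
max_i inc[i]+dec[i]−1 = 8, with one witness 8, 10, 11, 15, 16, 22, 26, 21.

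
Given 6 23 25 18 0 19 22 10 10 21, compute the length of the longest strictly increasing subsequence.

4

One longest increasing subsequence is 6, 18, 19, 22 (positions 1,4,6,7), of length 4; no longer one exists.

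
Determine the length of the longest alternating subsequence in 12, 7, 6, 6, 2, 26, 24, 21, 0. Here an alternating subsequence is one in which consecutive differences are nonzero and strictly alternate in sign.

4

Track the best alternating length ending on an up-step vs a down-step at each position: up/down = 1/1, 1/2, 1/2, 1/2, 1/2, 3/1, 3/4, 3/4, 1/4.
The maximum over both is 4; one such subsequence is 12, 7, 26, 24.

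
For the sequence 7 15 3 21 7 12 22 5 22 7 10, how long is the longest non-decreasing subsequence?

5

One longest non-decreasing subsequence is 7, 15, 21, 22, 22 (positions 1,2,4,7,9), of length 5; no longer one exists.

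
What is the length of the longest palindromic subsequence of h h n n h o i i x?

Using dp[i][j] = 2 + dp[i+1][j−1] if the ends match, else max(dp[i+1][j], dp[i][j−1]):
dp[1][9] = 4. A witness is hnnh at positions 2,3,4,5.

4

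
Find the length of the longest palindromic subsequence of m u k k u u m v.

One longest palindromic subsequence is mukkum (positions 1,2,3,4,6,7); it reads the same forward and backward, and the interval DP gives dp[1][8] = 6.

6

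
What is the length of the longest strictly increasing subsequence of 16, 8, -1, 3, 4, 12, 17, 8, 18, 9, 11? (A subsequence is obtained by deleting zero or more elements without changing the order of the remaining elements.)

6

Let dp[i] be the longest increasing subsequence ending at position i. Then dp = [1, 1, 1, 2, 3, 4, 5, 4, 6, 5, 6].
The maximum is 6; one witness is -1, 3, 4, 12, 17, 18 at positions 3,4,5,6,7,9.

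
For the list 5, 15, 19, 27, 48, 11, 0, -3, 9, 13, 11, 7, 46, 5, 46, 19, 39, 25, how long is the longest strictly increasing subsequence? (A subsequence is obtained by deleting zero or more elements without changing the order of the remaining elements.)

One longest increasing subsequence is 5, 15, 19, 27, 48 (positions 1,2,3,4,5), of length 5; no longer one exists.

5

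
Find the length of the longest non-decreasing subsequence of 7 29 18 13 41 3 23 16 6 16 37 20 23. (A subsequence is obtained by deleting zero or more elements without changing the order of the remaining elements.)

Let dp[i] be the longest non-decreasing subsequence ending at position i. Then dp = [1, 2, 2, 2, 3, 1, 3, 3, 2, 4, 5, 5, 6].
The maximum is 6; one witness is 7, 13, 16, 16, 20, 23 at positions 1,4,8,10,12,13.

6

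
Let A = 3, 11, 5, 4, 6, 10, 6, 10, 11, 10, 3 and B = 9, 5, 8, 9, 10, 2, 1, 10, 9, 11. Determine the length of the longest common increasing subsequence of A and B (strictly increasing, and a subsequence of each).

3

A longest common strictly increasing subsequence is 5, 10, 11 (length 3); it appears in order in both A and B, and no longer such subsequence exists.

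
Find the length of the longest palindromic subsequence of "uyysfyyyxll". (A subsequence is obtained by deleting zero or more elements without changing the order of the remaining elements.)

One longest palindromic subsequence is yyyyy (positions 2,3,6,7,8); it reads the same forward and backward, and the interval DP gives dp[1][11] = 5.

5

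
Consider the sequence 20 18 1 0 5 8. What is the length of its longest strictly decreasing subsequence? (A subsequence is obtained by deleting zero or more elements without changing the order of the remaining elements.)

4

Let dp[i] be the longest decreasing subsequence ending at position i. Then dp = [1, 2, 3, 4, 3, 3].
The maximum is 4; one witness is 20, 18, 1, 0 at positions 1,2,3,4.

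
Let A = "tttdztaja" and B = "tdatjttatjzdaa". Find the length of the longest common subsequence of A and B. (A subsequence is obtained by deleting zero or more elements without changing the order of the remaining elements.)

A longest common subsequence is ttttaja (length 7); the LCS DP confirms no longer common subsequence exists.

7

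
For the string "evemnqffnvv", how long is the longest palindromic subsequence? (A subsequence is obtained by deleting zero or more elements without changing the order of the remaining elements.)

6

Using dp[i][j] = 2 + dp[i+1][j−1] if the ends match, else max(dp[i+1][j], dp[i][j−1]):
dp[1][11] = 6. A witness is vnffnv at positions 2,5,7,8,9,11.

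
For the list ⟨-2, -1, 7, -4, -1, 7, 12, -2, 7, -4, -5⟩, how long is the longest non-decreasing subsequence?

5

One longest non-decreasing subsequence is -2, -1, 7, 7, 12 (positions 1,2,3,6,7), of length 5; no longer one exists.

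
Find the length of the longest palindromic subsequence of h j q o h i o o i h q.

8

One longest palindromic subsequence is qhiooihq (positions 3,5,6,7,8,9,10,11); it reads the same forward and backward, and the interval DP gives dp[1][11] = 8.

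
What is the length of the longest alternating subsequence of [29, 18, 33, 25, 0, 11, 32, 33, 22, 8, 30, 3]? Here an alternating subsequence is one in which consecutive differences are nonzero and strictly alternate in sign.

8

A longest alternating subsequence is 29, 18, 33, 25, 32, 22, 30, 3 (positions 1,2,3,4,7,9,11,12); its 7 consecutive differences strictly alternate in sign, and length 8 is optimal.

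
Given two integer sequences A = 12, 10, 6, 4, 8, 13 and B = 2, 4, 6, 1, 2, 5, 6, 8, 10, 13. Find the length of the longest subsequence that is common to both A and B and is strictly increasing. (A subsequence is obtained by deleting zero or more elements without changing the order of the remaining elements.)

A longest common strictly increasing subsequence is 4, 8, 13 (length 3); it appears in order in both A and B, and no longer such subsequence exists.

3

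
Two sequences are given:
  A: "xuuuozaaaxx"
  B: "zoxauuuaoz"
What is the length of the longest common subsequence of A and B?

Backtracking the LCS table gives one alignment: x (A1,B3) → u (A2,B5) → u (A3,B6) → u (A4,B7) → o (A5,B9) → z (A6,B10).
So the longest common subsequence has length 6.

6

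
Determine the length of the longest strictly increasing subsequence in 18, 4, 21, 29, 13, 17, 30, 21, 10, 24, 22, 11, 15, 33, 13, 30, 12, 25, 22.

6

Let dp[i] be the longest increasing subsequence ending at position i. Then dp = [1, 1, 2, 3, 2, 3, 4, 4, 2, 5, 5, 3, 4, 6, 4, 6, 4, 6, 5].
The maximum is 6; one witness is 4, 13, 17, 21, 24, 33 at positions 2,5,6,8,10,14.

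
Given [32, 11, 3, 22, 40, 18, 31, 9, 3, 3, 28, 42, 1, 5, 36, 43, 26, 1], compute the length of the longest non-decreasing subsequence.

6

Scanning left to right, the best length ending at each element is: 32→1, 11→1, 3→1, 22→2, 40→3, 18→2, 31→3, 9→2, 3→2, 3→3, 28→4, 42→5, 1→1, 5→4, 36→5, 43→6, 26→5, 1→2.
So the longest non-decreasing subsequence has length 6, e.g. 3, 3, 3, 28, 42, 43.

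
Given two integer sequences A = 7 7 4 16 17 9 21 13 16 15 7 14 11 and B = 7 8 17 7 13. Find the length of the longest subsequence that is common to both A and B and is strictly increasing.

For each value that appears in both, track the longest common increasing run ending there.
The best achievable length is 2; one witness is 7, 17 (A-positions 1,5, B-positions 1,3).

2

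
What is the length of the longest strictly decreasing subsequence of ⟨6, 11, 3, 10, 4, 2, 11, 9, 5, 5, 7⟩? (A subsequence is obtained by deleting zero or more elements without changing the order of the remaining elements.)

4

Let dp[i] be the longest decreasing subsequence ending at position i. Then dp = [1, 1, 2, 2, 3, 4, 1, 3, 4, 4, 4].
The maximum is 4; one witness is 11, 10, 4, 2 at positions 2,4,5,6.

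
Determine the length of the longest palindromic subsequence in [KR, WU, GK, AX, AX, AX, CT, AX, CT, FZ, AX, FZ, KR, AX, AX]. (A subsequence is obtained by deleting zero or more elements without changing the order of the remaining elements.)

Using dp[i][j] = 2 + dp[i+1][j−1] if the ends match, else max(dp[i+1][j], dp[i][j−1]):
dp[1][15] = 9. A witness is AX AX AX CT AX CT AX AX AX at positions 4,5,6,7,8,9,11,14,15.

9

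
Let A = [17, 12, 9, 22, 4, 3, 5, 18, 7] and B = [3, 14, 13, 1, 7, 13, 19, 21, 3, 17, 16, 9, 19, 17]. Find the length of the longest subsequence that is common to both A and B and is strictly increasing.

2

A longest common strictly increasing subsequence is 3, 7 (length 2); it appears in order in both A and B, and no longer such subsequence exists.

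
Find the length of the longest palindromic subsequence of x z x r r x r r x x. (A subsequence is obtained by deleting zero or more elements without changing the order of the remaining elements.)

One longest palindromic subsequence is xxrrxrrxx (positions 1,3,4,5,6,7,8,9,10); it reads the same forward and backward, and the interval DP gives dp[1][10] = 9.

9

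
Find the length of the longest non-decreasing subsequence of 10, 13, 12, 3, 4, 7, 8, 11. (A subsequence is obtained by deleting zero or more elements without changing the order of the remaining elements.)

5

One longest non-decreasing subsequence is 3, 4, 7, 8, 11 (positions 4,5,6,7,8), of length 5; no longer one exists.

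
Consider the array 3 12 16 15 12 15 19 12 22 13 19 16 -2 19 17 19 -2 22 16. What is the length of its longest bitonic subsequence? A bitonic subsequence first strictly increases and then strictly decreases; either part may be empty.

Let inc[i] be the LIS ending at i and dec[i] the longest strictly decreasing subsequence starting at i. inc = [1, 2, 3, 3, 2, 3, 4, 2, 5, 3, 4, 4, 1, 5, 5, 6, 1, 7, 4], dec = [2, 2, 4, 3, 2, 3, 3, 2, 4, 2, 3, 2, 1, 3, 2, 2, 1, 2, 1].
max_i inc[i]+dec[i]−1 = 8, with one witness 3, 12, 16, 19, 22, 19, 17, 16.

8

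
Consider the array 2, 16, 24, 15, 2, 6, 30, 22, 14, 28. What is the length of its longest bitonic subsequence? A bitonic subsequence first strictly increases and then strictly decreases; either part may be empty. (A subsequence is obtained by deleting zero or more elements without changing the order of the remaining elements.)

6

One longest bitonic subsequence is 2, 16, 24, 30, 22, 14 (positions 1,2,3,7,8,9): it rises to 30 then falls. Length 6 is optimal.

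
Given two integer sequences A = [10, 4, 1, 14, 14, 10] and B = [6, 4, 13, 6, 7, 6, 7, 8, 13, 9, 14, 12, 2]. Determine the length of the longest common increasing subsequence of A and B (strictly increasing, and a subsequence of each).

A longest common strictly increasing subsequence is 4, 14 (length 2); it appears in order in both A and B, and no longer such subsequence exists.

2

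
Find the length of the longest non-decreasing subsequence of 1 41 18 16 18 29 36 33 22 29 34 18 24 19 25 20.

One longest non-decreasing subsequence is 1, 18, 18, 29, 33, 34 (positions 1,3,5,6,8,11), of length 6; no longer one exists.

6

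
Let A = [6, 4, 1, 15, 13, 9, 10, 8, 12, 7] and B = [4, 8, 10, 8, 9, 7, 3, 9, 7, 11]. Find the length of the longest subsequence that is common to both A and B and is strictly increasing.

For each value that appears in both, track the longest common increasing run ending there.
The best achievable length is 2; one witness is 4, 8 (A-positions 2,8, B-positions 1,2).

2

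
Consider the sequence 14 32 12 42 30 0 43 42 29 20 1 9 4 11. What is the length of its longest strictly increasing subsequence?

4

Let dp[i] be the longest increasing subsequence ending at position i. Then dp = [1, 2, 1, 3, 2, 1, 4, 3, 2, 2, 2, 3, 3, 4].
The maximum is 4; one witness is 14, 32, 42, 43 at positions 1,2,4,7.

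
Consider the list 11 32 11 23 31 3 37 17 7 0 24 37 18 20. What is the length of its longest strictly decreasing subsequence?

Scanning left to right, the best length ending at each element is: 11→1, 32→1, 11→2, 23→2, 31→2, 3→3, 37→1, 17→3, 7→4, 0→5, 24→3, 37→1, 18→4, 20→4.
So the longest decreasing subsequence has length 5, e.g. 32, 23, 17, 7, 0.

5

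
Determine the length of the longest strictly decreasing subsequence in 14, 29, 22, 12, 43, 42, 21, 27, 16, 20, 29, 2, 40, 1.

Let dp[i] be the longest decreasing subsequence ending at position i. Then dp = [1, 1, 2, 3, 1, 2, 3, 3, 4, 4, 3, 5, 3, 6].
The maximum is 6; one witness is 29, 22, 21, 16, 2, 1 at positions 2,3,7,9,12,14.

6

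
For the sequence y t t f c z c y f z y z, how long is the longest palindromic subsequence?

7

Using dp[i][j] = 2 + dp[i+1][j−1] if the ends match, else max(dp[i+1][j], dp[i][j−1]):
dp[1][12] = 7. A witness is yfczcfy at positions 1,4,5,6,7,9,11.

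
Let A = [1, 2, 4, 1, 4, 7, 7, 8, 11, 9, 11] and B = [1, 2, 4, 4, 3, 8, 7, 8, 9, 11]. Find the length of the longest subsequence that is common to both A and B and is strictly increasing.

7

A longest common strictly increasing subsequence is 1, 2, 4, 7, 8, 9, 11 (length 7); it appears in order in both A and B, and no longer such subsequence exists.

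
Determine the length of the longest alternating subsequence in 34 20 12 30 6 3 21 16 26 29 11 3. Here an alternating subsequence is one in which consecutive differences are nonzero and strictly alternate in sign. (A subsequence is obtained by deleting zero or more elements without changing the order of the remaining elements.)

8

A longest alternating subsequence is 34, 20, 30, 6, 21, 16, 26, 11 (positions 1,2,4,5,7,8,9,11); its 7 consecutive differences strictly alternate in sign, and length 8 is optimal.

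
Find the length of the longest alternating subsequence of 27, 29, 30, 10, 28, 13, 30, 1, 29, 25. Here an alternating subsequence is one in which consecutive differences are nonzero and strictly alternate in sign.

9

Track the best alternating length ending on an up-step vs a down-step at each position: up/down = 1/1, 2/1, 2/1, 1/3, 4/3, 4/5, 6/1, 1/7, 8/7, 8/9.
The maximum over both is 9; one such subsequence is 27, 29, 10, 28, 13, 30, 1, 29, 25.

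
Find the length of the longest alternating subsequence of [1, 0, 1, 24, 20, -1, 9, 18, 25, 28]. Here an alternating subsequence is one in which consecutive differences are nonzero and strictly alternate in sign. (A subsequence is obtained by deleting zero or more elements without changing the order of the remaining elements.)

5

A longest alternating subsequence is 1, 0, 1, -1, 9 (positions 1,2,3,6,7); its 4 consecutive differences strictly alternate in sign, and length 5 is optimal.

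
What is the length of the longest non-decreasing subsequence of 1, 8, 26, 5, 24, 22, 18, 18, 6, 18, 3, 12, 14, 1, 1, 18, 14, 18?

One longest non-decreasing subsequence is 1, 8, 18, 18, 18, 18, 18 (positions 1,2,7,8,10,16,18), of length 7; no longer one exists.

7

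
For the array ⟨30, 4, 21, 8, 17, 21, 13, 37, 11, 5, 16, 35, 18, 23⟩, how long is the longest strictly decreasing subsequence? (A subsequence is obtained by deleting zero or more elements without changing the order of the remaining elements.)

6

Scanning left to right, the best length ending at each element is: 30→1, 4→2, 21→2, 8→3, 17→3, 21→2, 13→4, 37→1, 11→5, 5→6, 16→4, 35→2, 18→3, 23→3.
So the longest decreasing subsequence has length 6, e.g. 30, 21, 17, 13, 11, 5.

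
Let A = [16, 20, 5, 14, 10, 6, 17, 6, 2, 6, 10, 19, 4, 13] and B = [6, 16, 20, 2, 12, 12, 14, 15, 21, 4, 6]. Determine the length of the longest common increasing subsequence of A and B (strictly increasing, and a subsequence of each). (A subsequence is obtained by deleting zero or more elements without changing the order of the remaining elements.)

2

For each value that appears in both, track the longest common increasing run ending there.
The best achievable length is 2; one witness is 16, 20 (A-positions 1,2, B-positions 2,3).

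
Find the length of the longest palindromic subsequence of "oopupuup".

One longest palindromic subsequence is puuup (positions 3,4,6,7,8); it reads the same forward and backward, and the interval DP gives dp[1][8] = 5.

5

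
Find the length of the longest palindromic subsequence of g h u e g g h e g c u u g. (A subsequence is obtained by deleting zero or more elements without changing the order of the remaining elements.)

Using dp[i][j] = 2 + dp[i+1][j−1] if the ends match, else max(dp[i+1][j], dp[i][j−1]):
dp[1][13] = 8. A witness is gueggeug at positions 1,3,4,5,6,8,12,13.

8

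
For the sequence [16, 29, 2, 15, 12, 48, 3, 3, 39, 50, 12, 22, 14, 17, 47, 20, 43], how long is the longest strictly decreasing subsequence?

4

Let dp[i] be the longest decreasing subsequence ending at position i. Then dp = [1, 1, 2, 2, 3, 1, 4, 4, 2, 1, 3, 3, 4, 4, 2, 4, 3].
The maximum is 4; one witness is 16, 15, 12, 3 at positions 1,4,5,7.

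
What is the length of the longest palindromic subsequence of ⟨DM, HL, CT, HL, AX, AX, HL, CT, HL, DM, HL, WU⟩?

10

One longest palindromic subsequence is DM HL CT HL AX AX HL CT HL DM (positions 1,2,3,4,5,6,7,8,9,10); it reads the same forward and backward, and the interval DP gives dp[1][12] = 10.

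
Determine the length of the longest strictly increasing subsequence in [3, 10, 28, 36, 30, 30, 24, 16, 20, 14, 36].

5

Let dp[i] be the longest increasing subsequence ending at position i. Then dp = [1, 2, 3, 4, 4, 4, 3, 3, 4, 3, 5].
The maximum is 5; one witness is 3, 10, 28, 30, 36 at positions 1,2,3,5,11.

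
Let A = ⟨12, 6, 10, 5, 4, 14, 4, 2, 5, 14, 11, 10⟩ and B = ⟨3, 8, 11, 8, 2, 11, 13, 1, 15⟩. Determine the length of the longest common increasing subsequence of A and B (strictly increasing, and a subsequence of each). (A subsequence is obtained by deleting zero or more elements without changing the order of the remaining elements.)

A longest common strictly increasing subsequence is 2, 11 (length 2); it appears in order in both A and B, and no longer such subsequence exists.

2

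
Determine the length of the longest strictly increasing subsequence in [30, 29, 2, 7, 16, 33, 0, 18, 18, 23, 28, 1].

6

Scanning left to right, the best length ending at each element is: 30→1, 29→1, 2→1, 7→2, 16→3, 33→4, 0→1, 18→4, 18→4, 23→5, 28→6, 1→2.
So the longest increasing subsequence has length 6, e.g. 2, 7, 16, 18, 23, 28.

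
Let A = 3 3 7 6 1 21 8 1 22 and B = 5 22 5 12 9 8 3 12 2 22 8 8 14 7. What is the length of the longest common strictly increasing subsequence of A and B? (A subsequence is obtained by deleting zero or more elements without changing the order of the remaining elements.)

A longest common strictly increasing subsequence is 8, 22 (length 2); it appears in order in both A and B, and no longer such subsequence exists.

2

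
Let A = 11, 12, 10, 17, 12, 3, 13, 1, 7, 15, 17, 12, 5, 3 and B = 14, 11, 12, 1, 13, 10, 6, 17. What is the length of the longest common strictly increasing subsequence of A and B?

4

A longest common strictly increasing subsequence is 11, 12, 13, 17 (length 4); it appears in order in both A and B, and no longer such subsequence exists.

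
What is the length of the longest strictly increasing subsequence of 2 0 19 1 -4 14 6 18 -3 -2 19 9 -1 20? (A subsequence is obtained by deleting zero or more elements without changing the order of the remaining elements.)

6

Scanning left to right, the best length ending at each element is: 2→1, 0→1, 19→2, 1→2, -4→1, 14→3, 6→3, 18→4, -3→2, -2→3, 19→5, 9→4, -1→4, 20→6.
So the longest increasing subsequence has length 6, e.g. 0, 1, 14, 18, 19, 20.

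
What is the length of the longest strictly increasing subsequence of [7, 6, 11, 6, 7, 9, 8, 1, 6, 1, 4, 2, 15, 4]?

One longest increasing subsequence is 6, 7, 9, 15 (positions 2,5,6,13), of length 4; no longer one exists.

4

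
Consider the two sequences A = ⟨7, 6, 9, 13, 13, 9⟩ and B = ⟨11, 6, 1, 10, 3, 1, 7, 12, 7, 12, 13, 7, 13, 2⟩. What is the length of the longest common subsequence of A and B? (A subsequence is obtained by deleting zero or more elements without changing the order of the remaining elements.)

3

A longest common subsequence is 7, 13, 13 (length 3); the LCS DP confirms no longer common subsequence exists.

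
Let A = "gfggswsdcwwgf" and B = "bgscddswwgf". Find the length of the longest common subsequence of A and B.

7

A longest common subsequence is gsswwgf (length 7); the LCS DP confirms no longer common subsequence exists.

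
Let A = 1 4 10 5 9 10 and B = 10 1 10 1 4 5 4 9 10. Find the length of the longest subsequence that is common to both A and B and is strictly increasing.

5

For each value that appears in both, track the longest common increasing run ending there.
The best achievable length is 5; one witness is 1, 4, 5, 9, 10 (A-positions 1,2,4,5,6, B-positions 2,5,6,8,9).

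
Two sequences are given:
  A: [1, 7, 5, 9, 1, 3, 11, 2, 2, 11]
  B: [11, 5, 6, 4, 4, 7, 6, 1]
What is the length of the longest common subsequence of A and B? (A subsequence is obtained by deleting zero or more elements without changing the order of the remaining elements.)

A longest common subsequence is 7, 1 (length 2); the LCS DP confirms no longer common subsequence exists.

2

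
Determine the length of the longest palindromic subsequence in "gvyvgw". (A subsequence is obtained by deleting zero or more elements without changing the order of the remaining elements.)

Using dp[i][j] = 2 + dp[i+1][j−1] if the ends match, else max(dp[i+1][j], dp[i][j−1]):
dp[1][6] = 5. A witness is gvyvg at positions 1,2,3,4,5.

5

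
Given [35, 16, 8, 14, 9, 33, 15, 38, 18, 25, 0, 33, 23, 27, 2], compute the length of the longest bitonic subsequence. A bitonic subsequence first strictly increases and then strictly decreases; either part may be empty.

8

Let inc[i] be the LIS ending at i and dec[i] the longest strictly decreasing subsequence starting at i. inc = [1, 1, 1, 2, 2, 3, 3, 4, 4, 5, 1, 6, 5, 6, 2], dec = [5, 4, 2, 3, 2, 4, 2, 4, 2, 3, 1, 3, 2, 2, 1].
max_i inc[i]+dec[i]−1 = 8, with one witness 8, 14, 15, 18, 25, 33, 27, 2.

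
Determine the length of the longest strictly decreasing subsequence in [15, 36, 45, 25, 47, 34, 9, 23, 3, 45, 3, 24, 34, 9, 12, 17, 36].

One longest decreasing subsequence is 36, 25, 9, 3 (positions 2,4,7,9), of length 4; no longer one exists.

4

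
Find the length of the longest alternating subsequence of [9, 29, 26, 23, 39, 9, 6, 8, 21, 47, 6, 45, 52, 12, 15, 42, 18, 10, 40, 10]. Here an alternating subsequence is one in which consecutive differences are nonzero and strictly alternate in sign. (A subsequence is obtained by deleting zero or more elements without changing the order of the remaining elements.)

Track the best alternating length ending on an up-step vs a down-step at each position: up/down = 1/1, 2/1, 2/3, 2/3, 4/1, 1/5, 1/5, 6/5, 6/5, 6/1, 1/7, 8/7, 8/1, 8/9, 10/9, 10/9, 10/11, 8/11, 12/11, 8/13.
The maximum over both is 13; one such subsequence is 9, 29, 26, 39, 6, 8, 6, 45, 12, 42, 18, 40, 10.

13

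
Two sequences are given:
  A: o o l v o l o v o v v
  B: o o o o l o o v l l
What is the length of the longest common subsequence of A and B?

7

Backtracking the LCS table gives one alignment: o (A1,B2) → o (A2,B3) → o (A5,B4) → l (A6,B5) → o (A7,B6) → o (A9,B7) → v (A10,B8).
So the longest common subsequence has length 7.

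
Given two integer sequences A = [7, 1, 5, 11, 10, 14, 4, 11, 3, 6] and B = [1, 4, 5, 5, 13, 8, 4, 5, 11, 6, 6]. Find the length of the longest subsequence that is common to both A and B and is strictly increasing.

For each value that appears in both, track the longest common increasing run ending there.
The best achievable length is 3; one witness is 1, 5, 11 (A-positions 2,3,4, B-positions 1,3,9).

3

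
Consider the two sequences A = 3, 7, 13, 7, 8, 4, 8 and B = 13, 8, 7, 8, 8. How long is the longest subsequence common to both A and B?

A longest common subsequence is 13, 7, 8, 8 (length 4); the LCS DP confirms no longer common subsequence exists.

4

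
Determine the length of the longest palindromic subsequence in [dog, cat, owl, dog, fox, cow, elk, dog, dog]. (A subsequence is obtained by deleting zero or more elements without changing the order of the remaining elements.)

One longest palindromic subsequence is dog dog elk dog dog (positions 1,4,7,8,9); it reads the same forward and backward, and the interval DP gives dp[1][9] = 5.

5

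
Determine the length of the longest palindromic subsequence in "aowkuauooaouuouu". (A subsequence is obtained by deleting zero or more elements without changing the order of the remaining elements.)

9

One longest palindromic subsequence is uuooaoouu (positions 5,7,8,9,10,11,14,15,16); it reads the same forward and backward, and the interval DP gives dp[1][16] = 9.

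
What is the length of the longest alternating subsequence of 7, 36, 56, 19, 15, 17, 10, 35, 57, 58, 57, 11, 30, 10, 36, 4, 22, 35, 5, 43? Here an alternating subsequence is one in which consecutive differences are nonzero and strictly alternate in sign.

14

A longest alternating subsequence is 7, 36, 15, 17, 10, 35, 11, 30, 10, 36, 4, 22, 5, 43 (positions 1,2,5,6,7,8,12,13,14,15,16,17,19,20); its 13 consecutive differences strictly alternate in sign, and length 14 is optimal.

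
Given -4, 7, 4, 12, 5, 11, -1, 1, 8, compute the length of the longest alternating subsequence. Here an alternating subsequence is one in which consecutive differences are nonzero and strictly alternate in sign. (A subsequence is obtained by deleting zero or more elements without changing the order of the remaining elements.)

Track the best alternating length ending on an up-step vs a down-step at each position: up/down = 1/1, 2/1, 2/3, 4/1, 4/5, 6/5, 2/7, 8/7, 8/7.
The maximum over both is 8; one such subsequence is -4, 7, 4, 12, 5, 11, -1, 1.

8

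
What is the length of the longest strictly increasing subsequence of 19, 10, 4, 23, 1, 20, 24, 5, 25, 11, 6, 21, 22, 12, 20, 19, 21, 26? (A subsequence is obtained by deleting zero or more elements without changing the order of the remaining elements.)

Let dp[i] be the longest increasing subsequence ending at position i. Then dp = [1, 1, 1, 2, 1, 2, 3, 2, 4, 3, 3, 4, 5, 4, 5, 5, 6, 7].
The maximum is 7; one witness is 4, 5, 11, 12, 20, 21, 26 at positions 3,8,10,14,15,17,18.

7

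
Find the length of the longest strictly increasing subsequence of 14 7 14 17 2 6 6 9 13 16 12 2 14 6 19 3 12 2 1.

One longest increasing subsequence is 2, 6, 9, 13, 16, 19 (positions 5,6,8,9,10,15), of length 6; no longer one exists.

6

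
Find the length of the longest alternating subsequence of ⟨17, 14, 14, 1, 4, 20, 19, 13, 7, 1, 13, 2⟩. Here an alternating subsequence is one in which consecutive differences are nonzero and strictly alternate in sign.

6

A longest alternating subsequence is 17, 14, 20, 7, 13, 2 (positions 1,2,6,9,11,12); its 5 consecutive differences strictly alternate in sign, and length 6 is optimal.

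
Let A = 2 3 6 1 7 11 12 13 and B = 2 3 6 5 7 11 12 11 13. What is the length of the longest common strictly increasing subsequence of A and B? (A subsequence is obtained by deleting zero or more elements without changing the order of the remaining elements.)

7

For each value that appears in both, track the longest common increasing run ending there.
The best achievable length is 7; one witness is 2, 3, 6, 7, 11, 12, 13 (A-positions 1,2,3,5,6,7,8, B-positions 1,2,3,5,6,7,9).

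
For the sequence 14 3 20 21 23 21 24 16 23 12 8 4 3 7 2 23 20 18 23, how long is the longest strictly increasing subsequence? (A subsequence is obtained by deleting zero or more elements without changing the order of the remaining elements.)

5

One longest increasing subsequence is 14, 20, 21, 23, 24 (positions 1,3,4,5,7), of length 5; no longer one exists.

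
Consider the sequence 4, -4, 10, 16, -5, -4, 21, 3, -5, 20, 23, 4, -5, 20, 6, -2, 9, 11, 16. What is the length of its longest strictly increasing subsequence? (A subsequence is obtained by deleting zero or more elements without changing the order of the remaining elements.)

8

Let dp[i] be the longest increasing subsequence ending at position i. Then dp = [1, 1, 2, 3, 1, 2, 4, 3, 1, 4, 5, 4, 1, 5, 5, 3, 6, 7, 8].
The maximum is 8; one witness is -5, -4, 3, 4, 6, 9, 11, 16 at positions 5,6,8,12,15,17,18,19.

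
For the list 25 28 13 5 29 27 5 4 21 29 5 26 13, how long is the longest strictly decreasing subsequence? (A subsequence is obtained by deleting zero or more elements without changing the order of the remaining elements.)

4

Let dp[i] be the longest decreasing subsequence ending at position i. Then dp = [1, 1, 2, 3, 1, 2, 3, 4, 3, 1, 4, 3, 4].
The maximum is 4; one witness is 25, 13, 5, 4 at positions 1,3,4,8.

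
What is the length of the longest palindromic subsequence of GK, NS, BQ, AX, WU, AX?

One longest palindromic subsequence is AX WU AX (positions 4,5,6); it reads the same forward and backward, and the interval DP gives dp[1][6] = 3.

3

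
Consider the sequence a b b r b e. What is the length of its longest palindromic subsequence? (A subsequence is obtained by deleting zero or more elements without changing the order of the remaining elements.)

Using dp[i][j] = 2 + dp[i+1][j−1] if the ends match, else max(dp[i+1][j], dp[i][j−1]):
dp[1][6] = 3. A witness is brb at positions 3,4,5.

3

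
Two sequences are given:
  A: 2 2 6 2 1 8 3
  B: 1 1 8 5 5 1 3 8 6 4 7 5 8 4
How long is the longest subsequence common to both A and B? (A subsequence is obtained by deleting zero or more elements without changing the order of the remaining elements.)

3

A longest common subsequence is 1, 8, 3 (length 3); the LCS DP confirms no longer common subsequence exists.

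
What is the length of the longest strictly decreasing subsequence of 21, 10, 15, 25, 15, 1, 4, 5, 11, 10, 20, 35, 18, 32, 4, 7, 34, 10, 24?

5

One longest decreasing subsequence is 21, 15, 11, 10, 4 (positions 1,3,9,10,15), of length 5; no longer one exists.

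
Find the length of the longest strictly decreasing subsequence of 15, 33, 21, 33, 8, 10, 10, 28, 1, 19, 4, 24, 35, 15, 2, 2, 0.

6

Scanning left to right, the best length ending at each element is: 15→1, 33→1, 21→2, 33→1, 8→3, 10→3, 10→3, 28→2, 1→4, 19→3, 4→4, 24→3, 35→1, 15→4, 2→5, 2→5, 0→6.
So the longest decreasing subsequence has length 6, e.g. 33, 21, 8, 4, 2, 0.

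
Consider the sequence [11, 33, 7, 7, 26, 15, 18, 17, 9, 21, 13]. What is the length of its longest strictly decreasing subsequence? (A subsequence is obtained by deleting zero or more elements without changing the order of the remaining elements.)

One longest decreasing subsequence is 33, 26, 18, 17, 9 (positions 2,5,7,8,9), of length 5; no longer one exists.

5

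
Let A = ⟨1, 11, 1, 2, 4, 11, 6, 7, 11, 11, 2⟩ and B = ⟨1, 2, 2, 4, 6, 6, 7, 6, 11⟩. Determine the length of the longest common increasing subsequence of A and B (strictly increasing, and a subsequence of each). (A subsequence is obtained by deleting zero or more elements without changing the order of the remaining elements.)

For each value that appears in both, track the longest common increasing run ending there.
The best achievable length is 6; one witness is 1, 2, 4, 6, 7, 11 (A-positions 1,4,5,7,8,9, B-positions 1,2,4,5,7,9).

6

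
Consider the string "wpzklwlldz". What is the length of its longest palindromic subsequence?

Using dp[i][j] = 2 + dp[i+1][j−1] if the ends match, else max(dp[i+1][j], dp[i][j−1]):
dp[1][10] = 5. A witness is zlllz at positions 3,5,7,8,10.

5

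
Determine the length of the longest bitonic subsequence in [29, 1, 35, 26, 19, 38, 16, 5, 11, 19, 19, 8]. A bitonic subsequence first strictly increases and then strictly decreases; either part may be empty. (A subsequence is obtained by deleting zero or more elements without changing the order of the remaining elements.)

7

One longest bitonic subsequence is 29, 35, 26, 19, 16, 11, 8 (positions 1,3,4,5,7,9,12): it rises to 35 then falls. Length 7 is optimal.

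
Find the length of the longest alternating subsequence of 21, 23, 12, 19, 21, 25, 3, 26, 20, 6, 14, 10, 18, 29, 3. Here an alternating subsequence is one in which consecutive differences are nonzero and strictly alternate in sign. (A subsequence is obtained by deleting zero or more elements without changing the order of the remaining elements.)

11

A longest alternating subsequence is 21, 23, 12, 19, 3, 26, 6, 14, 10, 18, 3 (positions 1,2,3,4,7,8,10,11,12,13,15); its 10 consecutive differences strictly alternate in sign, and length 11 is optimal.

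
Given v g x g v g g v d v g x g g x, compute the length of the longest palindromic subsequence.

11

One longest palindromic subsequence is xgggvdvgggx (positions 3,4,6,7,8,9,10,11,13,14,15); it reads the same forward and backward, and the interval DP gives dp[1][15] = 11.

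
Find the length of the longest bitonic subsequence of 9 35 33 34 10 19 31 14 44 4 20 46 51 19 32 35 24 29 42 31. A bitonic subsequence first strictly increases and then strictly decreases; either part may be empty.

One longest bitonic subsequence is 9, 10, 19, 31, 44, 46, 51, 42, 31 (positions 1,5,6,7,9,12,13,19,20): it rises to 51 then falls. Length 9 is optimal.

9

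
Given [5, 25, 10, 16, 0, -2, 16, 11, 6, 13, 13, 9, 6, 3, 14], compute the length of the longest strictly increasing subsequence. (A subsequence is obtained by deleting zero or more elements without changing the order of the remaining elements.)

5

Scanning left to right, the best length ending at each element is: 5→1, 25→2, 10→2, 16→3, 0→1, -2→1, 16→3, 11→3, 6→2, 13→4, 13→4, 9→3, 6→2, 3→2, 14→5.
So the longest increasing subsequence has length 5, e.g. 5, 10, 11, 13, 14.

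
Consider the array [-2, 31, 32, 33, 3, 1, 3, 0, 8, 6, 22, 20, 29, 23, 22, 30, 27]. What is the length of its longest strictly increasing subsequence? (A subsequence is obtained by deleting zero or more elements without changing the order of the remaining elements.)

Let dp[i] be the longest increasing subsequence ending at position i. Then dp = [1, 2, 3, 4, 2, 2, 3, 2, 4, 4, 5, 5, 6, 6, 6, 7, 7].
The maximum is 7; one witness is -2, 1, 3, 8, 22, 29, 30 at positions 1,6,7,9,11,13,16.

7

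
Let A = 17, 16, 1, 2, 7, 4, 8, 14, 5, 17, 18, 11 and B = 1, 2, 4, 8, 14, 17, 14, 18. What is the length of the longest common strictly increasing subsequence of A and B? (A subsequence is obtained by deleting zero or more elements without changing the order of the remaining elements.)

7

A longest common strictly increasing subsequence is 1, 2, 4, 8, 14, 17, 18 (length 7); it appears in order in both A and B, and no longer such subsequence exists.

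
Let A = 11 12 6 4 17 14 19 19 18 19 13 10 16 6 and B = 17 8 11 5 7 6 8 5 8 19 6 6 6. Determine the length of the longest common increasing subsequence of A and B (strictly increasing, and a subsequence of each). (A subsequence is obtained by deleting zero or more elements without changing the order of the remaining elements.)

2

A longest common strictly increasing subsequence is 17, 19 (length 2); it appears in order in both A and B, and no longer such subsequence exists.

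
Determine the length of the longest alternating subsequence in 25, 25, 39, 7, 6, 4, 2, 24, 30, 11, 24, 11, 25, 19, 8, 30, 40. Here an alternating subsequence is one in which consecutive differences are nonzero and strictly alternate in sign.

A longest alternating subsequence is 25, 39, 7, 24, 11, 24, 11, 25, 19, 30 (positions 1,3,4,8,10,11,12,13,14,16); its 9 consecutive differences strictly alternate in sign, and length 10 is optimal.

10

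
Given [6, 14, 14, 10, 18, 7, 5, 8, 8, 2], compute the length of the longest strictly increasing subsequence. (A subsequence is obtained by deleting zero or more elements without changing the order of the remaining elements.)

Let dp[i] be the longest increasing subsequence ending at position i. Then dp = [1, 2, 2, 2, 3, 2, 1, 3, 3, 1].
The maximum is 3; one witness is 6, 14, 18 at positions 1,2,5.

3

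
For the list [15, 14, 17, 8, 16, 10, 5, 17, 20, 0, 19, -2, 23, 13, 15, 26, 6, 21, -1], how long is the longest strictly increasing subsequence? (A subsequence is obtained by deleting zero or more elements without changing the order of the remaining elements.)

One longest increasing subsequence is 15, 16, 17, 20, 23, 26 (positions 1,5,8,9,13,16), of length 6; no longer one exists.

6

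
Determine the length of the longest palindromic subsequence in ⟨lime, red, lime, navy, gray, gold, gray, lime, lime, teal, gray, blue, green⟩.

7

One longest palindromic subsequence is lime lime gray gold gray lime lime (positions 1,3,5,6,7,8,9); it reads the same forward and backward, and the interval DP gives dp[1][13] = 7.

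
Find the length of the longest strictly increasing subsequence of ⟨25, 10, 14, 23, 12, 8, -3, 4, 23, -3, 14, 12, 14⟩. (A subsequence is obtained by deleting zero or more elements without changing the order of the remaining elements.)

One longest increasing subsequence is -3, 4, 12, 14 (positions 7,8,12,13), of length 4; no longer one exists.

4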